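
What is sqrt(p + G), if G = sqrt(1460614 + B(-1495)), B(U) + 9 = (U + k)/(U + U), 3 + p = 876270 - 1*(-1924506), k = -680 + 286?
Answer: sqrt(25039190697300 + 2990*sqrt(13057960408610))/2990 ≈ 1673.9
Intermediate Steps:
k = -394
p = 2800773 (p = -3 + (876270 - 1*(-1924506)) = -3 + (876270 + 1924506) = -3 + 2800776 = 2800773)
B(U) = -9 + (-394 + U)/(2*U) (B(U) = -9 + (U - 394)/(U + U) = -9 + (-394 + U)/((2*U)) = -9 + (-394 + U)*(1/(2*U)) = -9 + (-394 + U)/(2*U))
G = sqrt(13057960408610)/2990 (G = sqrt(1460614 + (-17/2 - 197/(-1495))) = sqrt(1460614 + (-17/2 - 197*(-1/1495))) = sqrt(1460614 + (-17/2 + 197/1495)) = sqrt(1460614 - 25021/2990) = sqrt(4367210839/2990) = sqrt(13057960408610)/2990 ≈ 1208.6)
sqrt(p + G) = sqrt(2800773 + sqrt(13057960408610)/2990)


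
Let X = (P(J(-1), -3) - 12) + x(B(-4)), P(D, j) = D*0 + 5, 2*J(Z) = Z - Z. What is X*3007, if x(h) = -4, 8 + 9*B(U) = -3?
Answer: -33077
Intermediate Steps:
B(U) = -11/9 (B(U) = -8/9 + (⅑)*(-3) = -8/9 - ⅓ = -11/9)
J(Z) = 0 (J(Z) = (Z - Z)/2 = (½)*0 = 0)
P(D, j) = 5 (P(D, j) = 0 + 5 = 5)
X = -11 (X = (5 - 12) - 4 = -7 - 4 = -11)
X*3007 = -11*3007 = -33077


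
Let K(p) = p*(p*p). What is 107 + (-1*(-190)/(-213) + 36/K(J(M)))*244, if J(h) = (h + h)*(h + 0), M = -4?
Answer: -48152375/436224 ≈ -110.38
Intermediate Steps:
J(h) = 2*h² (J(h) = (2*h)*h = 2*h²)
K(p) = p³ (K(p) = p*p² = p³)
107 + (-1*(-190)/(-213) + 36/K(J(M)))*244 = 107 + (-1*(-190)/(-213) + 36/((2*(-4)²)³))*244 = 107 + (190*(-1/213) + 36/((2*16)³))*244 = 107 + (-190/213 + 36/(32³))*244 = 107 + (-190/213 + 36/32768)*244 = 107 + (-190/213 + 36*(1/32768))*244 = 107 + (-190/213 + 9/8192)*244 = 107 - 1554563/1744896*244 = 107 - 94828343/436224 = -48152375/436224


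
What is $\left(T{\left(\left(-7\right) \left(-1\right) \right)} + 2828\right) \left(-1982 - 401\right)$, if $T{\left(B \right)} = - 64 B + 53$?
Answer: $-5797839$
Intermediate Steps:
$T{\left(B \right)} = 53 - 64 B$
$\left(T{\left(\left(-7\right) \left(-1\right) \right)} + 2828\right) \left(-1982 - 401\right) = \left(\left(53 - 64 \left(\left(-7\right) \left(-1\right)\right)\right) + 2828\right) \left(-1982 - 401\right) = \left(\left(53 - 448\right) + 2828\right) \left(-2383\right) = \left(-395 + 2828\right) \left(-2383\right) = 2433 \left(-2383\right) = -5797839$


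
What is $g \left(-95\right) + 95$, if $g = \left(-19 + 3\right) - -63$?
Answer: $-4370$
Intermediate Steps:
$g = 47$ ($g = -16 + 63 = 47$)
$g \left(-95\right) + 95 = 47 \left(-95\right) + 95 = -4465 + 95 = -4370$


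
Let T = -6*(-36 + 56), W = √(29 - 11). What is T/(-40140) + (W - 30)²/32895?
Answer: 4444/143835 - 4*√2/731 ≈ 0.023158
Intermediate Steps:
W = 3*√2 (W = √18 = 3*√2 ≈ 4.2426)
T = -120 (T = -6*20 = -120)
T/(-40140) + (W - 30)²/32895 = -120/(-40140) + (3*√2 - 30)²/32895 = -120*(-1/40140) + (-30 + 3*√2)²*(1/32895) = 2/669 + (-30 + 3*√2)²/32895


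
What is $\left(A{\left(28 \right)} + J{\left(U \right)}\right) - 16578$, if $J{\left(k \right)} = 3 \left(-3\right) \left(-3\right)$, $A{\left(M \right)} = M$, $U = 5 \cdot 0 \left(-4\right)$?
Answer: $-16523$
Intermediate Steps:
$U = 0$ ($U = 0 \left(-4\right) = 0$)
$J{\left(k \right)} = 27$ ($J{\left(k \right)} = \left(-9\right) \left(-3\right) = 27$)
$\left(A{\left(28 \right)} + J{\left(U \right)}\right) - 16578 = \left(28 + 27\right) - 16578 = 55 - 16578 = -16523$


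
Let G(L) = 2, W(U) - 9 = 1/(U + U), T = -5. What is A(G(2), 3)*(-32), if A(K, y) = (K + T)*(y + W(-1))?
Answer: 1104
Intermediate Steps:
W(U) = 9 + 1/(2*U) (W(U) = 9 + 1/(U + U) = 9 + 1/(2*U))
A(K, y) = (-5 + K)*(17/2 + y) (A(K, y) = (K - 5)*(y + (9 + (½)/(-1))) = (-5 + K)*(y + (9 + (½)*(-1))) = (-5 + K)*(y + (9 - ½)) = (-5 + K)*(y + 17/2) = (-5 + K)*(17/2 + y))
A(G(2), 3)*(-32) = (-85/2 - 5*3 + (17/2)*2 + 2*3)*(-32) = (-85/2 - 15 + 17 + 6)*(-32) = -69/2*(-32) = 1104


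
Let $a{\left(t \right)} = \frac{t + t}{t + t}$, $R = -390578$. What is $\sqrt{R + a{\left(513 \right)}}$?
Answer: $i \sqrt{390577} \approx 624.96 i$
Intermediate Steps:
$a{\left(t \right)} = 1$ ($a{\left(t \right)} = \frac{2 t}{2 t} = 2 t \frac{1}{2 t} = 1$)
$\sqrt{R + a{\left(513 \right)}} = \sqrt{-390578 + 1} = \sqrt{-390577} = i \sqrt{390577}$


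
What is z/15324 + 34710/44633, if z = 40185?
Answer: 775157715/227985364 ≈ 3.4000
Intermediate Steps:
z/15324 + 34710/44633 = 40185/15324 + 34710/44633 = 40185*(1/15324) + 34710*(1/44633) = 13395/5108 + 34710/44633 = 775157715/227985364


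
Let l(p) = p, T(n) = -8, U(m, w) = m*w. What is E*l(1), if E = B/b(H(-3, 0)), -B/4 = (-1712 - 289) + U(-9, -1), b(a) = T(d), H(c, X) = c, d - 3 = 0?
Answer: -996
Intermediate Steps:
d = 3 (d = 3 + 0 = 3)
b(a) = -8
B = 7968 (B = -4*((-1712 - 289) - 9*(-1)) = -4*(-2001 + 9) = -4*(-1992) = 7968)
E = -996 (E = 7968/(-8) = 7968*(-⅛) = -996)
E*l(1) = -996*1 = -996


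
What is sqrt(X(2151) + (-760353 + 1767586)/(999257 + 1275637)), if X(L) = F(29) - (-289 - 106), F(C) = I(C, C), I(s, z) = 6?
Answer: sqrt(230835952834882)/758298 ≈ 20.036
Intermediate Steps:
F(C) = 6
X(L) = 401 (X(L) = 6 - (-289 - 106) = 6 - 1*(-395) = 6 + 395 = 401)
sqrt(X(2151) + (-760353 + 1767586)/(999257 + 1275637)) = sqrt(401 + (-760353 + 1767586)/(999257 + 1275637)) = sqrt(401 + 1007233/2274894) = sqrt(913239727/2274894) = sqrt(230835952834882)/758298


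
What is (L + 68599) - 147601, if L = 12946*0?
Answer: -79002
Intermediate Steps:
L = 0
(L + 68599) - 147601 = (0 + 68599) - 147601 = 68599 - 147601 = -79002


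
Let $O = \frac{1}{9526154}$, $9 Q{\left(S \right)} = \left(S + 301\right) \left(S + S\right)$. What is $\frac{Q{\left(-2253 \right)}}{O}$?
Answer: $\frac{27929769017216}{3} \approx 9.3099 \cdot 10^{12}$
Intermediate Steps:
$Q{\left(S \right)} = \frac{2 S \left(301 + S\right)}{9}$ ($Q{\left(S \right)} = \frac{\left(S + 301\right) \left(S + S\right)}{9} = \frac{\left(301 + S\right) 2 S}{9} = \frac{2 S \left(301 + S\right)}{9}$)
$O = \frac{1}{9526154} \approx 1.0497 \cdot 10^{-7}$
$\frac{Q{\left(-2253 \right)}}{O} = \frac{2}{9} \left(-2253\right) \left(301 - 2253\right) \frac{1}{\frac{1}{9526154}} = \frac{2}{9} \left(-2253\right) \left(-1952\right) 9526154 = \frac{2931904}{3} \cdot 9526154 = \frac{27929769017216}{3}$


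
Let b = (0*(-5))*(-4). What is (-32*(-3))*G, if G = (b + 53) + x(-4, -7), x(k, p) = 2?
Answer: 5280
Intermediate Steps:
b = 0 (b = 0*(-4) = 0)
G = 55 (G = (0 + 53) + 2 = 53 + 2 = 55)
(-32*(-3))*G = -32*(-3)*55 = 96*55 = 5280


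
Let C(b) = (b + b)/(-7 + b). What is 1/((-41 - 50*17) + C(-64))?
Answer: -71/63133 ≈ -0.0011246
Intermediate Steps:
C(b) = 2*b/(-7 + b) (C(b) = (2*b)/(-7 + b) = 2*b/(-7 + b))
1/((-41 - 50*17) + C(-64)) = 1/((-41 - 50*17) + 2*(-64)/(-7 - 64)) = 1/((-41 - 850) + 2*(-64)/(-71)) = 1/(-891 + 2*(-64)*(-1/71)) = 1/(-891 + 128/71) = 1/(-63133/71) = -71/63133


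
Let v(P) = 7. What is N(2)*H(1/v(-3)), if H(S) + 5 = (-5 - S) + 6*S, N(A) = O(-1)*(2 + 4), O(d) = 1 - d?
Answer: -780/7 ≈ -111.43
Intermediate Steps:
N(A) = 12 (N(A) = (1 - 1*(-1))*(2 + 4) = (1 + 1)*6 = 2*6 = 12)
H(S) = -10 + 5*S (H(S) = -5 + ((-5 - S) + 6*S) = -5 + (-5 + 5*S) = -10 + 5*S)
N(2)*H(1/v(-3)) = 12*(-10 + 5/7) = 12*(-65/7) = -780/7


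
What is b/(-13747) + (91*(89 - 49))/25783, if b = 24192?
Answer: -9723784/6007439 ≈ -1.6186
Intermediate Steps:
b/(-13747) + (91*(89 - 49))/25783 = 24192/(-13747) + (91*(89 - 49))/25783 = 24192*(-1/13747) + (91*40)*(1/25783) = -24192/13747 + 3640*(1/25783) = -24192/13747 + 3640/25783 = -9723784/6007439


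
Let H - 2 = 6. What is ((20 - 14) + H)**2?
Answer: 196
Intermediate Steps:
H = 8 (H = 2 + 6 = 8)
((20 - 14) + H)**2 = ((20 - 14) + 8)**2 = (6 + 8)**2 = 14**2 = 196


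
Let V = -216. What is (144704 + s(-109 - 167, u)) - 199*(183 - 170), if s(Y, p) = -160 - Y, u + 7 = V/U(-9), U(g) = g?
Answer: 142233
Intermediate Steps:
u = 17 (u = -7 - 216/(-9) = -7 - 216*(-⅑) = -7 + 24 = 17)
(144704 + s(-109 - 167, u)) - 199*(183 - 170) = (144704 + (-160 - (-109 - 167))) - 199*(183 - 170) = (144704 + (-160 - 1*(-276))) - 199*13 = (144704 + (-160 + 276)) - 2587 = (144704 + 116) - 2587 = 144820 - 2587 = 142233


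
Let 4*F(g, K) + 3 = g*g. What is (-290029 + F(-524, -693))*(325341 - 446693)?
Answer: 26865603534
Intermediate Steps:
F(g, K) = -¾ + g²/4 (F(g, K) = -¾ + (g*g)/4 = -¾ + g²/4)
(-290029 + F(-524, -693))*(325341 - 446693) = (-290029 + (-¾ + (¼)*(-524)²))*(325341 - 446693) = (-290029 + (-¾ + (¼)*274576))*(-121352) = (-290029 + (-¾ + 68644))*(-121352) = (-290029 + 274573/4)*(-121352) = -885543/4*(-121352) = 26865603534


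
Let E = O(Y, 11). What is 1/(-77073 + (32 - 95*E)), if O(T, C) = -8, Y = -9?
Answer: -1/76281 ≈ -1.3109e-5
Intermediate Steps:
E = -8
1/(-77073 + (32 - 95*E)) = 1/(-77073 + (32 - 95*(-8))) = 1/(-77073 + (32 + 760)) = 1/(-77073 + 792) = 1/(-76281) = -1/76281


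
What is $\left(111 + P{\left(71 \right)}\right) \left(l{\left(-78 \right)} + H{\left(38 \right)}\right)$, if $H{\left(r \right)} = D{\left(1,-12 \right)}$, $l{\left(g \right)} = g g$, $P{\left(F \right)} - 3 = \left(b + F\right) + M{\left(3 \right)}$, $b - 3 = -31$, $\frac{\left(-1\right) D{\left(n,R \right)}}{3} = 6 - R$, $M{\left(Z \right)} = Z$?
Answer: $964800$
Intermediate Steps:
$D{\left(n,R \right)} = -18 + 3 R$ ($D{\left(n,R \right)} = - 3 \left(6 - R\right) = -18 + 3 R$)
$b = -28$ ($b = 3 - 31 = -28$)
$P{\left(F \right)} = -22 + F$ ($P{\left(F \right)} = 3 + \left(\left(-28 + F\right) + 3\right) = 3 + \left(-25 + F\right) = -22 + F$)
$l{\left(g \right)} = g^{2}$
$H{\left(r \right)} = -54$ ($H{\left(r \right)} = -18 + 3 \left(-12\right) = -18 - 36 = -54$)
$\left(111 + P{\left(71 \right)}\right) \left(l{\left(-78 \right)} + H{\left(38 \right)}\right) = \left(111 + \left(-22 + 71\right)\right) \left(\left(-78\right)^{2} - 54\right) = \left(111 + 49\right) \left(6084 - 54\right) = 160 \cdot 6030 = 964800$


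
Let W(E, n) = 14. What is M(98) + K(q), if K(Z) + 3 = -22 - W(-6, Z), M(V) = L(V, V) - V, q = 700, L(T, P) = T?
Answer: -39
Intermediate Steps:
M(V) = 0 (M(V) = V - V = 0)
K(Z) = -39 (K(Z) = -3 + (-22 - 1*14) = -3 + (-22 - 14) = -3 - 36 = -39)
M(98) + K(q) = 0 - 39 = -39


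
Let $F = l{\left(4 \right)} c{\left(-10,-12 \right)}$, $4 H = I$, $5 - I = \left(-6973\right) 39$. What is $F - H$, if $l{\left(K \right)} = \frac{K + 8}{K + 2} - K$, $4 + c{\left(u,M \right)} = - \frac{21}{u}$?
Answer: $- \frac{339921}{5} \approx -67984.0$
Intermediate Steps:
$c{\left(u,M \right)} = -4 - \frac{21}{u}$
$l{\left(K \right)} = - K + \frac{8 + K}{2 + K}$ ($l{\left(K \right)} = \frac{8 + K}{2 + K} - K = - K + \frac{8 + K}{2 + K}$)
$I = 271952$ ($I = 5 - \left(-6973\right) 39 = 5 - -271947 = 5 + 271947 = 271952$)
$H = 67988$ ($H = \frac{1}{4} \cdot 271952 = 67988$)
$F = \frac{19}{5}$ ($F = \frac{8 - 4 - 4^{2}}{2 + 4} \left(-4 - \frac{21}{-10}\right) = \frac{8 - 4 - 16}{6} \left(-4 - - \frac{21}{10}\right) = \frac{8 - 4 - 16}{6} \left(-4 + \frac{21}{10}\right) = \frac{1}{6} \left(-12\right) \left(- \frac{19}{10}\right) = \left(-2\right) \left(- \frac{19}{10}\right) = \frac{19}{5} \approx 3.8$)
$F - H = \frac{19}{5} - 67988 = - \frac{339921}{5}$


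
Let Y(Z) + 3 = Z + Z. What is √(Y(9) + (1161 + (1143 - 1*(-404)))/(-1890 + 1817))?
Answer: I*√117749/73 ≈ 4.7006*I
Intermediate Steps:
Y(Z) = -3 + 2*Z (Y(Z) = -3 + (Z + Z) = -3 + 2*Z)
√(Y(9) + (1161 + (1143 - 1*(-404)))/(-1890 + 1817)) = √((-3 + 2*9) + (1161 + (1143 - 1*(-404)))/(-1890 + 1817)) = √((-3 + 18) + (1161 + (1143 + 404))/(-73)) = √(15 + (1161 + 1547)*(-1/73)) = √(15 + 2708*(-1/73)) = √(15 - 2708/73) = √(-1613/73) = I*√117749/73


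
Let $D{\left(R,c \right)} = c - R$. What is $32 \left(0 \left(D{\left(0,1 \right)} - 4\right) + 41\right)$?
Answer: $1312$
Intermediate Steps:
$32 \left(0 \left(D{\left(0,1 \right)} - 4\right) + 41\right) = 32 \left(0 \left(\left(1 - 0\right) - 4\right) + 41\right) = 32 \left(0 \left(\left(1 + 0\right) - 4\right) + 41\right) = 32 \left(0 \left(1 - 4\right) + 41\right) = 32 \left(0 \left(-3\right) + 41\right) = 32 \left(0 + 41\right) = 32 \cdot 41 = 1312$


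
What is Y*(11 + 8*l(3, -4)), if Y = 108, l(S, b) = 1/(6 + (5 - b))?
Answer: 6228/5 ≈ 1245.6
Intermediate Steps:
l(S, b) = 1/(11 - b)
Y*(11 + 8*l(3, -4)) = 108*(11 + 8*(-1/(-11 - 4))) = 108*(11 + 8*(-1/(-15))) = 108*(11 + 8*(-1*(-1/15))) = 108*(11 + 8*(1/15)) = 108*(11 + 8/15) = 108*(173/15) = 6228/5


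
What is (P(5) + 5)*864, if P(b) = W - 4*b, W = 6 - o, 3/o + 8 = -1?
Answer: -7488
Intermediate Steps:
o = -1/3 (o = 3/(-8 - 1) = 3/(-9) = 3*(-1/9) = -1/3 ≈ -0.33333)
W = 19/3 (W = 6 - 1*(-1/3) = 6 + 1/3 = 19/3 ≈ 6.3333)
P(b) = 19/3 - 4*b
(P(5) + 5)*864 = ((19/3 - 4*5) + 5)*864 = ((19/3 - 20) + 5)*864 = (-41/3 + 5)*864 = -26/3*864 = -7488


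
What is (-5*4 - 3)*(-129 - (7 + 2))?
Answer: 3174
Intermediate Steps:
(-5*4 - 3)*(-129 - (7 + 2)) = (-20 - 3)*(-129 - 1*9) = -23*(-129 - 9) = -23*(-138) = 3174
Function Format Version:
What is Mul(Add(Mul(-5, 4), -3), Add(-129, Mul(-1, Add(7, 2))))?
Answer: 3174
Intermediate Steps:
Mul(Add(Mul(-5, 4), -3), Add(-129, Mul(-1, Add(7, 2)))) = Mul(Add(-20, -3), Add(-129, Mul(-1, 9))) = Mul(-23, Add(-129, -9)) = Mul(-23, -138) = 3174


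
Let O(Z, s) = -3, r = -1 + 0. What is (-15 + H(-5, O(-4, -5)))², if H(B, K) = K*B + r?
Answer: 1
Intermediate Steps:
r = -1
H(B, K) = -1 + B*K (H(B, K) = K*B - 1 = B*K - 1 = -1 + B*K)
(-15 + H(-5, O(-4, -5)))² = (-15 + (-1 - 5*(-3)))² = (-15 + (-1 + 15))² = (-15 + 14)² = (-1)² = 1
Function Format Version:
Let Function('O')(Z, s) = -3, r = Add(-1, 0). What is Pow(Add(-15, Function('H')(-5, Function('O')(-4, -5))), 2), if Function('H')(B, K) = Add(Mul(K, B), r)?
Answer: 1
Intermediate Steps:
r = -1
Function('H')(B, K) = Add(-1, Mul(B, K)) (Function('H')(B, K) = Add(Mul(K, B), -1) = Add(Mul(B, K), -1) = Add(-1, Mul(B, K)))
Pow(Add(-15, Function('H')(-5, Function('O')(-4, -5))), 2) = Pow(Add(-15, Add(-1, Mul(-5, -3))), 2) = Pow(Add(-15, Add(-1, 15)), 2) = Pow(Add(-15, 14), 2) = Pow(-1, 2) = 1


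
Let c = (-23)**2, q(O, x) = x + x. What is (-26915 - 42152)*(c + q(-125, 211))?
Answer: -65682717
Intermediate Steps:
q(O, x) = 2*x
c = 529
(-26915 - 42152)*(c + q(-125, 211)) = (-26915 - 42152)*(529 + 2*211) = -69067*(529 + 422) = -69067*951 = -65682717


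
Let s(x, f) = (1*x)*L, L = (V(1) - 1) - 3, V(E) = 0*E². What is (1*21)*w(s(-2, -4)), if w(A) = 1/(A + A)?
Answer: 21/16 ≈ 1.3125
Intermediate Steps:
V(E) = 0
L = -4 (L = (0 - 1) - 3 = -1 - 3 = -4)
s(x, f) = -4*x (s(x, f) = (1*x)*(-4) = x*(-4) = -4*x)
w(A) = 1/(2*A)
(1*21)*w(s(-2, -4)) = (1*21)*(1/(2*((-4*(-2))))) = 21*((½)/8) = 21*((½)*(⅛)) = 21*(1/16) = 21/16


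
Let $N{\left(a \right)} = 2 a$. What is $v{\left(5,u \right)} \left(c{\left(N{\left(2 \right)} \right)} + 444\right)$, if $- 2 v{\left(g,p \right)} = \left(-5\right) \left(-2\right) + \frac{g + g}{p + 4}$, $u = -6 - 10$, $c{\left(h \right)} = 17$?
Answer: $- \frac{25355}{12} \approx -2112.9$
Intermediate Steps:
$u = -16$ ($u = -6 - 10 = -16$)
$v{\left(g,p \right)} = -5 - \frac{g}{4 + p}$ ($v{\left(g,p \right)} = - \frac{\left(-5\right) \left(-2\right) + \frac{g + g}{p + 4}}{2} = - \frac{10 + \frac{2 g}{4 + p}}{2} = -5 - \frac{g}{4 + p}$)
$v{\left(5,u \right)} \left(c{\left(N{\left(2 \right)} \right)} + 444\right) = \frac{-20 - 5 - -80}{4 - 16} \left(17 + 444\right) = \frac{-20 - 5 + 80}{-12} \cdot 461 = \left(- \frac{1}{12}\right) 55 \cdot 461 = \left(- \frac{55}{12}\right) 461 = - \frac{25355}{12}$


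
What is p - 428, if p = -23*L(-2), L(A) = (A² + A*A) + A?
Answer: -566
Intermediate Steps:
L(A) = A + 2*A² (L(A) = (A² + A²) + A = 2*A² + A = A + 2*A²)
p = -138 (p = -(-46)*(1 + 2*(-2)) = -(-46)*(1 - 4) = -(-46)*(-3) = -23*6 = -138)
p - 428 = -138 - 428 = -566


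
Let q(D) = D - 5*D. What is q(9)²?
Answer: 1296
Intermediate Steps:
q(D) = -4*D (q(D) = D - 5*D = -4*D)
q(9)² = (-4*9)² = (-36)² = 1296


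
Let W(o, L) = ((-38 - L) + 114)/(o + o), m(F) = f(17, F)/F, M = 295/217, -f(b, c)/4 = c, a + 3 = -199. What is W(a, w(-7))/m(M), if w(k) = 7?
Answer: 69/1616 ≈ 0.042698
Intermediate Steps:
a = -202 (a = -3 - 199 = -202)
f(b, c) = -4*c
M = 295/217 (M = 295*(1/217) = 295/217 ≈ 1.3594)
m(F) = -4 (m(F) = (-4*F)/F = -4)
W(o, L) = (76 - L)/(2*o) (W(o, L) = (76 - L)/((2*o)) = (76 - L)*(1/(2*o)) = (76 - L)/(2*o))
W(a, w(-7))/m(M) = ((1/2)*(76 - 1*7)/(-202))/(-4) = ((1/2)*(-1/202)*(76 - 7))*(-1/4) = ((1/2)*(-1/202)*69)*(-1/4) = -69/404*(-1/4) = 69/1616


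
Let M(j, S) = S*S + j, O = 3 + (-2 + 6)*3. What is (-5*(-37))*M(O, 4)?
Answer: 5735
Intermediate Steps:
O = 15 (O = 3 + 4*3 = 3 + 12 = 15)
M(j, S) = j + S² (M(j, S) = S² + j = j + S²)
(-5*(-37))*M(O, 4) = (-5*(-37))*(15 + 4²) = 185*(15 + 16) = 185*31 = 5735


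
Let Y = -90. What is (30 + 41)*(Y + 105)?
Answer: 1065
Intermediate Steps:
(30 + 41)*(Y + 105) = (30 + 41)*(-90 + 105) = 71*15 = 1065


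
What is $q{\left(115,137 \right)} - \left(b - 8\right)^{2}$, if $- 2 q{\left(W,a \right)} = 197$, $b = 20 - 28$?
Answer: $- \frac{709}{2} \approx -354.5$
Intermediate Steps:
$b = -8$
$q{\left(W,a \right)} = - \frac{197}{2}$ ($q{\left(W,a \right)} = \left(- \frac{1}{2}\right) 197 = - \frac{197}{2}$)
$q{\left(115,137 \right)} - \left(b - 8\right)^{2} = - \frac{197}{2} - \left(-8 - 8\right)^{2} = - \frac{197}{2} - \left(-16\right)^{2} = - \frac{197}{2} - 256 = - \frac{709}{2}$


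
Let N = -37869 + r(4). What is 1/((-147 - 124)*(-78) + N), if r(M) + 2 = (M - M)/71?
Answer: -1/16733 ≈ -5.9762e-5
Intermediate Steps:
r(M) = -2 (r(M) = -2 + (M - M)/71 = -2 + 0*(1/71) = -2 + 0 = -2)
N = -37871 (N = -37869 - 2 = -37871)
1/((-147 - 124)*(-78) + N) = 1/((-147 - 124)*(-78) - 37871) = 1/(-271*(-78) - 37871) = 1/(21138 - 37871) = 1/(-16733) = -1/16733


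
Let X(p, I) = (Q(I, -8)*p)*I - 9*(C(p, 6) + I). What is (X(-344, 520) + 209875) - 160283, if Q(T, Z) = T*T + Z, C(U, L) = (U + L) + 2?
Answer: -48367673024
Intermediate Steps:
C(U, L) = 2 + L + U (C(U, L) = (L + U) + 2 = 2 + L + U)
Q(T, Z) = Z + T² (Q(T, Z) = T² + Z = Z + T²)
X(p, I) = -72 - 9*I - 9*p + I*p*(-8 + I²) (X(p, I) = ((-8 + I²)*p)*I - 9*((2 + 6 + p) + I) = (p*(-8 + I²))*I - 9*((8 + p) + I) = I*p*(-8 + I²) - 9*(8 + I + p) = I*p*(-8 + I²) + (-72 - 9*I - 9*p) = -72 - 9*I - 9*p + I*p*(-8 + I²))
(X(-344, 520) + 209875) - 160283 = ((-72 - 9*520 - 9*(-344) + 520*(-344)*(-8 + 520²)) + 209875) - 160283 = ((-72 - 4680 + 3096 + 520*(-344)*(-8 + 270400)) + 209875) - 160283 = ((-72 - 4680 + 3096 + 520*(-344)*270392) + 209875) - 160283 = ((-72 - 4680 + 3096 - 48367720960) + 209875) - 160283 = (-48367722616 + 209875) - 160283 = -48367512741 - 160283 = -48367673024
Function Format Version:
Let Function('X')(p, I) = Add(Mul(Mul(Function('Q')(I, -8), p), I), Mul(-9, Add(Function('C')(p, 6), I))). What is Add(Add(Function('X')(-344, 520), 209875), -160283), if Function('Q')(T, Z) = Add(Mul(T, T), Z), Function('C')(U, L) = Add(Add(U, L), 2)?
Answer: -48367673024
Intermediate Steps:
Function('C')(U, L) = Add(2, L, U) (Function('C')(U, L) = Add(Add(L, U), 2) = Add(2, L, U))
Function('Q')(T, Z) = Add(Z, Pow(T, 2)) (Function('Q')(T, Z) = Add(Pow(T, 2), Z) = Add(Z, Pow(T, 2)))
Function('X')(p, I) = Add(-72, Mul(-9, I), Mul(-9, p), Mul(I, p, Add(-8, Pow(I, 2)))) (Function('X')(p, I) = Add(Mul(Mul(Add(-8, Pow(I, 2)), p), I), Mul(-9, Add(Add(2, 6, p), I))) = Add(Mul(Mul(p, Add(-8, Pow(I, 2))), I), Mul(-9, Add(Add(8, p), I))) = Add(Mul(I, p, Add(-8, Pow(I, 2))), Mul(-9, Add(8, I, p))) = Add(Mul(I, p, Add(-8, Pow(I, 2))), Add(-72, Mul(-9, I), Mul(-9, p))) = Add(-72, Mul(-9, I), Mul(-9, p), Mul(I, p, Add(-8, Pow(I, 2)))))
Add(Add(Function('X')(-344, 520), 209875), -160283) = Add(Add(Add(-72, Mul(-9, 520), Mul(-9, -344), Mul(520, -344, Add(-8, Pow(520, 2)))), 209875), -160283) = Add(Add(Add(-72, -4680, 3096, Mul(520, -344, Add(-8, 270400))), 209875), -160283) = Add(Add(Add(-72, -4680, 3096, Mul(520, -344, 270392)), 209875), -160283) = Add(Add(Add(-72, -4680, 3096, -48367720960), 209875), -160283) = Add(Add(-48367722616, 209875), -160283) = Add(-48367512741, -160283) = -48367673024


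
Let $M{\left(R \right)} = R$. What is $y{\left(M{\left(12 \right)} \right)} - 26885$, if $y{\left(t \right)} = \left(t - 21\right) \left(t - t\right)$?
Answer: $-26885$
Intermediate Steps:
$y{\left(t \right)} = 0$ ($y{\left(t \right)} = \left(-21 + t\right) 0 = 0$)
$y{\left(M{\left(12 \right)} \right)} - 26885 = 0 - 26885 = -26885$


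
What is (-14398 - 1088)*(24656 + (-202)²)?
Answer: -1013713560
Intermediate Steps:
(-14398 - 1088)*(24656 + (-202)²) = -15486*(24656 + 40804) = -15486*65460 = -1013713560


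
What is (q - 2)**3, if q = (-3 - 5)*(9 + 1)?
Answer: -551368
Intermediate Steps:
q = -80 (q = -8*10 = -80)
(q - 2)**3 = (-80 - 2)**3 = (-82)**3 = -551368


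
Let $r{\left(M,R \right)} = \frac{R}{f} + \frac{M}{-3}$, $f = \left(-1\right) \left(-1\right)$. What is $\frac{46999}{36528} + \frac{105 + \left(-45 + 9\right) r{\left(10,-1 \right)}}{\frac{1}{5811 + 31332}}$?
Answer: $\frac{354114277543}{36528} \approx 9.6943 \cdot 10^{6}$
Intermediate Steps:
$f = 1$
$r{\left(M,R \right)} = R - \frac{M}{3}$ ($r{\left(M,R \right)} = \frac{R}{1} + \frac{M}{-3} = R 1 + M \left(- \frac{1}{3}\right) = R - \frac{M}{3}$)
$\frac{46999}{36528} + \frac{105 + \left(-45 + 9\right) r{\left(10,-1 \right)}}{\frac{1}{5811 + 31332}} = \frac{46999}{36528} + \frac{105 + \left(-45 + 9\right) \left(-1 - \frac{10}{3}\right)}{\frac{1}{5811 + 31332}} = 46999 \cdot \frac{1}{36528} + \frac{105 - 36 \left(-1 - \frac{10}{3}\right)}{\frac{1}{37143}} = \frac{46999}{36528} + \left(105 - -156\right) \frac{1}{\frac{1}{37143}} = \frac{46999}{36528} + \left(105 + 156\right) 37143 = \frac{46999}{36528} + 261 \cdot 37143 = \frac{46999}{36528} + 9694323 = \frac{354114277543}{36528}$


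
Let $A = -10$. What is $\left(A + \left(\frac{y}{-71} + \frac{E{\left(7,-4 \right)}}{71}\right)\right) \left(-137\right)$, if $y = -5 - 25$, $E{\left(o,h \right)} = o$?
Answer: $\frac{92201}{71} \approx 1298.6$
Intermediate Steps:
$y = -30$
$\left(A + \left(\frac{y}{-71} + \frac{E{\left(7,-4 \right)}}{71}\right)\right) \left(-137\right) = \left(-10 + \left(- \frac{30}{-71} + \frac{7}{71}\right)\right) \left(-137\right) = \left(-10 + \left(\left(-30\right) \left(- \frac{1}{71}\right) + 7 \cdot \frac{1}{71}\right)\right) \left(-137\right) = \left(-10 + \left(\frac{30}{71} + \frac{7}{71}\right)\right) \left(-137\right) = \left(-10 + \frac{37}{71}\right) \left(-137\right) = \left(- \frac{673}{71}\right) \left(-137\right) = \frac{92201}{71}$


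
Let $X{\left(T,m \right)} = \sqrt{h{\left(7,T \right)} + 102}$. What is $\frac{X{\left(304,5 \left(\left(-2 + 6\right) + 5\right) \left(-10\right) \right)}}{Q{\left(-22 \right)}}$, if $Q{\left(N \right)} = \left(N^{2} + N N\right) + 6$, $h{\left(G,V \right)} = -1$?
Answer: $\frac{\sqrt{101}}{974} \approx 0.010318$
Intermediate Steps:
$X{\left(T,m \right)} = \sqrt{101}$ ($X{\left(T,m \right)} = \sqrt{-1 + 102} = \sqrt{101}$)
$Q{\left(N \right)} = 6 + 2 N^{2}$ ($Q{\left(N \right)} = \left(N^{2} + N^{2}\right) + 6 = 2 N^{2} + 6 = 6 + 2 N^{2}$)
$\frac{X{\left(304,5 \left(\left(-2 + 6\right) + 5\right) \left(-10\right) \right)}}{Q{\left(-22 \right)}} = \frac{\sqrt{101}}{6 + 2 \left(-22\right)^{2}} = \frac{\sqrt{101}}{6 + 2 \cdot 484} = \frac{\sqrt{101}}{6 + 968} = \frac{\sqrt{101}}{974}$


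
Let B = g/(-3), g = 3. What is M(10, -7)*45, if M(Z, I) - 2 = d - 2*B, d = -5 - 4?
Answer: -225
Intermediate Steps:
B = -1 (B = 3/(-3) = 3*(-1/3) = -1)
d = -9
M(Z, I) = -5 (M(Z, I) = 2 + (-9 - 2*(-1)) = 2 + (-9 + 2) = 2 - 7 = -5)
M(10, -7)*45 = -5*45 = -225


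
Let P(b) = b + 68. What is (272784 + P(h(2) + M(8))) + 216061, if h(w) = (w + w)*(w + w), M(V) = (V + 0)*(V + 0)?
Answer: 488993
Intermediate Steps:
M(V) = V² (M(V) = V*V = V²)
h(w) = 4*w² (h(w) = (2*w)*(2*w) = 4*w²)
P(b) = 68 + b
(272784 + P(h(2) + M(8))) + 216061 = (272784 + (68 + (4*2² + 8²))) + 216061 = (272784 + (68 + (4*4 + 64))) + 216061 = (272784 + (68 + (16 + 64))) + 216061 = (272784 + (68 + 80)) + 216061 = (272784 + 148) + 216061 = 272932 + 216061 = 488993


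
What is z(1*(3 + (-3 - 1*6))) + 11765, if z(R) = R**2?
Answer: 11801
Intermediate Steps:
z(1*(3 + (-3 - 1*6))) + 11765 = (1*(3 + (-3 - 1*6)))**2 + 11765 = (1*(3 + (-3 - 6)))**2 + 11765 = (1*(3 - 9))**2 + 11765 = (1*(-6))**2 + 11765 = (-6)**2 + 11765 = 36 + 11765 = 11801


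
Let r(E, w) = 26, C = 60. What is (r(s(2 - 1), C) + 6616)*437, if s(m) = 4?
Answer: 2902554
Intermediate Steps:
(r(s(2 - 1), C) + 6616)*437 = (26 + 6616)*437 = 6642*437 = 2902554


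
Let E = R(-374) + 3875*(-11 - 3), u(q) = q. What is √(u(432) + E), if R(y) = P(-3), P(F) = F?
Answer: I*√53821 ≈ 231.99*I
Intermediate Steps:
R(y) = -3
E = -54253 (E = -3 + 3875*(-11 - 3) = -3 + 3875*(-14) = -3 - 54250 = -54253)
√(u(432) + E) = √(432 - 54253) = √(-53821) = I*√53821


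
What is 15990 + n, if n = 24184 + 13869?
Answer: 54043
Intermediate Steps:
n = 38053
15990 + n = 15990 + 38053 = 54043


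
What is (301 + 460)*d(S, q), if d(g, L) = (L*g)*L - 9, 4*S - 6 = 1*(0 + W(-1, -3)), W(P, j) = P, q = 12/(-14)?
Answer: -301356/49 ≈ -6150.1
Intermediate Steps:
q = -6/7 (q = 12*(-1/14) = -6/7 ≈ -0.85714)
S = 5/4 (S = 3/2 + (1*(0 - 1))/4 = 3/2 + (1*(-1))/4 = 3/2 + (¼)*(-1) = 3/2 - ¼ = 5/4 ≈ 1.2500)
d(g, L) = -9 + g*L² (d(g, L) = g*L² - 9 = -9 + g*L²)
(301 + 460)*d(S, q) = (301 + 460)*(-9 + 5*(-6/7)²/4) = 761*(-9 + (5/4)*(36/49)) = 761*(-9 + 45/49) = 761*(-396/49) = -301356/49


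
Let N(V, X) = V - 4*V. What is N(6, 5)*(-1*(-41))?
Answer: -738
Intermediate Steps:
N(V, X) = -3*V
N(6, 5)*(-1*(-41)) = (-3*6)*(-1*(-41)) = -18*41 = -738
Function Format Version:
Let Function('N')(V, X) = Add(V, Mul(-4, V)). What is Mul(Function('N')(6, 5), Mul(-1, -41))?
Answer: -738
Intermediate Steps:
Function('N')(V, X) = Mul(-3, V)
Mul(Function('N')(6, 5), Mul(-1, -41)) = Mul(Mul(-3, 6), Mul(-1, -41)) = Mul(-18, 41) = -738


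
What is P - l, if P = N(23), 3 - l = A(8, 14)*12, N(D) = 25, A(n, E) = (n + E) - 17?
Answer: 82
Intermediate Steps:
A(n, E) = -17 + E + n (A(n, E) = (E + n) - 17 = -17 + E + n)
l = -57 (l = 3 - (-17 + 14 + 8)*12 = 3 - 5*12 = 3 - 1*60 = 3 - 60 = -57)
P = 25
P - l = 25 - 1*(-57) = 25 + 57 = 82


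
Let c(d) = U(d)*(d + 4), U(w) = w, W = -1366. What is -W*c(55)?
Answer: 4432670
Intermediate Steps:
c(d) = d*(4 + d) (c(d) = d*(d + 4) = d*(4 + d))
-W*c(55) = -(-1366)*55*(4 + 55) = -(-1366)*55*59 = -(-1366)*3245 = -1*(-4432670) = 4432670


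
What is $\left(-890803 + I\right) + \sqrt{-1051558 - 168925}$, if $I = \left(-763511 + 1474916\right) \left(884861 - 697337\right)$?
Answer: $133404620417 + i \sqrt{1220483} \approx 1.334 \cdot 10^{11} + 1104.8 i$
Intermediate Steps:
$I = 133405511220$ ($I = 711405 \cdot 187524 = 133405511220$)
$\left(-890803 + I\right) + \sqrt{-1051558 - 168925} = \left(-890803 + 133405511220\right) + \sqrt{-1051558 - 168925} = 133404620417 + \sqrt{-1220483} = 133404620417 + i \sqrt{1220483}$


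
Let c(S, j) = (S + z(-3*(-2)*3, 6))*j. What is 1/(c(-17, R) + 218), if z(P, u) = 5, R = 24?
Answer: -1/70 ≈ -0.014286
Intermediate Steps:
c(S, j) = j*(5 + S) (c(S, j) = (S + 5)*j = (5 + S)*j = j*(5 + S))
1/(c(-17, R) + 218) = 1/(24*(5 - 17) + 218) = 1/(24*(-12) + 218) = 1/(-288 + 218) = 1/(-70) = -1/70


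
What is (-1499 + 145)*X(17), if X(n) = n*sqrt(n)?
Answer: -23018*sqrt(17) ≈ -94906.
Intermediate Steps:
X(n) = n**(3/2)
(-1499 + 145)*X(17) = (-1499 + 145)*17**(3/2) = -23018*sqrt(17)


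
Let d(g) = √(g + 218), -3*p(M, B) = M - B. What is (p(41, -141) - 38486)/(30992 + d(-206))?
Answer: -895978720/720378039 + 57820*√3/720378039 ≈ -1.2436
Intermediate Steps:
p(M, B) = -M/3 + B/3 (p(M, B) = -(M - B)/3 = -M/3 + B/3)
d(g) = √(218 + g)
(p(41, -141) - 38486)/(30992 + d(-206)) = ((-⅓*41 + (⅓)*(-141)) - 38486)/(30992 + √(218 - 206)) = ((-41/3 - 47) - 38486)/(30992 + √12) = (-182/3 - 38486)/(30992 + 2*√3) = -115640/(3*(30992 + 2*√3))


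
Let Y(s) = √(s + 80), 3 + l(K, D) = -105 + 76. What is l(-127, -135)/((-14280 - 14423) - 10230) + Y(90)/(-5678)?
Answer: 32/38933 - √170/5678 ≈ -0.0014744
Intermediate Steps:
l(K, D) = -32 (l(K, D) = -3 + (-105 + 76) = -3 - 29 = -32)
Y(s) = √(80 + s)
l(-127, -135)/((-14280 - 14423) - 10230) + Y(90)/(-5678) = -32/((-14280 - 14423) - 10230) + √(80 + 90)/(-5678) = -32/(-28703 - 10230) + √170*(-1/5678) = -32/(-38933) - √170/5678 = -32*(-1/38933) - √170/5678 = 32/38933 - √170/5678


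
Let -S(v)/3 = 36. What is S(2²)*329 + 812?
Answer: -34720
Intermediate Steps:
S(v) = -108 (S(v) = -3*36 = -108)
S(2²)*329 + 812 = -108*329 + 812 = -35532 + 812 = -34720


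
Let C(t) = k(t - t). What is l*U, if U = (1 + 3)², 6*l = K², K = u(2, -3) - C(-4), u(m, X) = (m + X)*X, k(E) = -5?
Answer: 512/3 ≈ 170.67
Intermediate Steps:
C(t) = -5
u(m, X) = X*(X + m) (u(m, X) = (X + m)*X = X*(X + m))
K = 8 (K = -3*(-3 + 2) - 1*(-5) = -3*(-1) + 5 = 3 + 5 = 8)
l = 32/3 (l = (⅙)*8² = (⅙)*64 = 32/3 ≈ 10.667)
U = 16 (U = 4² = 16)
l*U = (32/3)*16 = 512/3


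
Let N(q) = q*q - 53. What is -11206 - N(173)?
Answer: -41082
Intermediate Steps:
N(q) = -53 + q**2 (N(q) = q**2 - 53 = -53 + q**2)
-11206 - N(173) = -11206 - (-53 + 173**2) = -11206 - (-53 + 29929) = -11206 - 1*29876 = -11206 - 29876 = -41082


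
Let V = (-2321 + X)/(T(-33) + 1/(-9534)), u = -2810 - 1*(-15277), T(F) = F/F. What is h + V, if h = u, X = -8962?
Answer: 11275789/9533 ≈ 1182.8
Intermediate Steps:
T(F) = 1
u = 12467 (u = -2810 + 15277 = 12467)
V = -107572122/9533 (V = (-2321 - 8962)/(1 + 1/(-9534)) = -11283/(1 - 1/9534) = -11283/9533/9534 = -11283*9534/9533 = -107572122/9533 ≈ -11284.)
h = 12467
h + V = 12467 - 107572122/9533 = 11275789/9533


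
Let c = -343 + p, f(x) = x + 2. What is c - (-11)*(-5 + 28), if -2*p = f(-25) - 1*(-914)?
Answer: -1071/2 ≈ -535.50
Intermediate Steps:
f(x) = 2 + x
p = -891/2 (p = -((2 - 25) - 1*(-914))/2 = -(-23 + 914)/2 = -1/2*891 = -891/2 ≈ -445.50)
c = -1577/2 (c = -343 - 891/2 = -1577/2 ≈ -788.50)
c - (-11)*(-5 + 28) = -1577/2 - (-11)*(-5 + 28) = -1577/2 - (-11)*23 = -1577/2 - 1*(-253) = -1577/2 + 253 = -1071/2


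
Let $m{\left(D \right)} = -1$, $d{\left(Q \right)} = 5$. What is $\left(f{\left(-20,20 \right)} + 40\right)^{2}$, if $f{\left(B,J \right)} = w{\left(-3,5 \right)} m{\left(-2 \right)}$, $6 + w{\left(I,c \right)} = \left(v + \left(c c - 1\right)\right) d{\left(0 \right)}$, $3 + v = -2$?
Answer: $2401$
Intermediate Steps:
$v = -5$ ($v = -3 - 2 = -5$)
$w{\left(I,c \right)} = -36 + 5 c^{2}$ ($w{\left(I,c \right)} = -6 + \left(-5 + \left(c c - 1\right)\right) 5 = -6 + \left(-5 + \left(c^{2} - 1\right)\right) 5 = -6 + \left(-5 + \left(-1 + c^{2}\right)\right) 5 = -6 + \left(-6 + c^{2}\right) 5 = -6 + \left(-30 + 5 c^{2}\right) = -36 + 5 c^{2}$)
$f{\left(B,J \right)} = -89$ ($f{\left(B,J \right)} = \left(-36 + 5 \cdot 5^{2}\right) \left(-1\right) = \left(-36 + 5 \cdot 25\right) \left(-1\right) = \left(-36 + 125\right) \left(-1\right) = 89 \left(-1\right) = -89$)
$\left(f{\left(-20,20 \right)} + 40\right)^{2} = \left(-89 + 40\right)^{2} = \left(-49\right)^{2} = 2401$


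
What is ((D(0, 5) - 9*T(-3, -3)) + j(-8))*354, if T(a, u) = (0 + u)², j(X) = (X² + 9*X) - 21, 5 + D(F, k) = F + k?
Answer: -38940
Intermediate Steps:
D(F, k) = -5 + F + k (D(F, k) = -5 + (F + k) = -5 + F + k)
j(X) = -21 + X² + 9*X
T(a, u) = u²
((D(0, 5) - 9*T(-3, -3)) + j(-8))*354 = (((-5 + 0 + 5) - 9*(-3)²) + (-21 + (-8)² + 9*(-8)))*354 = ((0 - 9*9) + (-21 + 64 - 72))*354 = ((0 - 81) - 29)*354 = (-81 - 29)*354 = -110*354 = -38940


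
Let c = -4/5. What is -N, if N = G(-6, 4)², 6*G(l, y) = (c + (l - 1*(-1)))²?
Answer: -707281/22500 ≈ -31.435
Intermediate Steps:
c = -⅘ (c = -4*⅕ = -⅘ ≈ -0.80000)
G(l, y) = (⅕ + l)²/6 (G(l, y) = (-⅘ + (l - 1*(-1)))²/6 = (-⅘ + (l + 1))²/6 = (-⅘ + (1 + l))²/6 = (⅕ + l)²/6)
N = 707281/22500 (N = ((1 + 5*(-6))²/150)² = ((1 - 30)²/150)² = ((1/150)*(-29)²)² = ((1/150)*841)² = (841/150)² = 707281/22500 ≈ 31.435)
-N = -1*707281/22500 = -707281/22500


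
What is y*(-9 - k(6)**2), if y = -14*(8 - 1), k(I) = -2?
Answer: 1274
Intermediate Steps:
y = -98 (y = -14*7 = -98)
y*(-9 - k(6)**2) = -98*(-9 - 1*(-2)**2) = -98*(-9 - 1*4) = -98*(-9 - 4) = -98*(-13) = 1274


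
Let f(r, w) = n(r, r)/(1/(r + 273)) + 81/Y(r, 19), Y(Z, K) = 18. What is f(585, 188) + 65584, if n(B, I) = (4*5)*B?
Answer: 20208377/2 ≈ 1.0104e+7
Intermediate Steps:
n(B, I) = 20*B
f(r, w) = 9/2 + 20*r*(273 + r) (f(r, w) = (20*r)/(1/(r + 273)) + 81/18 = (20*r)/(1/(273 + r)) + 81*(1/18) = (20*r)*(273 + r) + 9/2 = 20*r*(273 + r) + 9/2 = 9/2 + 20*r*(273 + r))
f(585, 188) + 65584 = (9/2 + 20*585*(273 + 585)) + 65584 = (9/2 + 20*585*858) + 65584 = (9/2 + 10038600) + 65584 = 20077209/2 + 65584 = 20208377/2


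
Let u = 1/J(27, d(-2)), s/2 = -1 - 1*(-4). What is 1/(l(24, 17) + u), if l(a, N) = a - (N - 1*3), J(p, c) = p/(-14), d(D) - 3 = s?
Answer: 27/256 ≈ 0.10547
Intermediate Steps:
s = 6 (s = 2*(-1 - 1*(-4)) = 2*(-1 + 4) = 2*3 = 6)
d(D) = 9 (d(D) = 3 + 6 = 9)
J(p, c) = -p/14 (J(p, c) = p*(-1/14) = -p/14)
l(a, N) = 3 + a - N (l(a, N) = a - (N - 3) = a - (-3 + N) = a + (3 - N) = 3 + a - N)
u = -14/27 (u = 1/(-1/14*27) = 1/(-27/14) = -14/27 ≈ -0.51852)
1/(l(24, 17) + u) = 1/((3 + 24 - 1*17) - 14/27) = 1/((3 + 24 - 17) - 14/27) = 1/(10 - 14/27) = 1/(256/27) = 27/256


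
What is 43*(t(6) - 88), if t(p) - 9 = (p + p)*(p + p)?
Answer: 2795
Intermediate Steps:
t(p) = 9 + 4*p**2 (t(p) = 9 + (p + p)*(p + p) = 9 + (2*p)*(2*p) = 9 + 4*p**2)
43*(t(6) - 88) = 43*((9 + 4*6**2) - 88) = 43*((9 + 4*36) - 88) = 43*((9 + 144) - 88) = 43*(153 - 88) = 43*65 = 2795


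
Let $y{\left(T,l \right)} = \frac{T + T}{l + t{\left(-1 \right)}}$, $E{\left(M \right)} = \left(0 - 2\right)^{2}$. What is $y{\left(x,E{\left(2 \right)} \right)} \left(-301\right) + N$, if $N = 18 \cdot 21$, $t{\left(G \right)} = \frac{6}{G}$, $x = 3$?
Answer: $1281$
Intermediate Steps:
$E{\left(M \right)} = 4$ ($E{\left(M \right)} = \left(-2\right)^{2} = 4$)
$y{\left(T,l \right)} = \frac{2 T}{-6 + l}$ ($y{\left(T,l \right)} = \frac{T + T}{l + \frac{6}{-1}} = \frac{2 T}{l + 6 \left(-1\right)} = \frac{2 T}{l - 6} = \frac{2 T}{-6 + l}$)
$N = 378$
$y{\left(x,E{\left(2 \right)} \right)} \left(-301\right) + N = 2 \cdot 3 \frac{1}{-6 + 4} \left(-301\right) + 378 = 2 \cdot 3 \frac{1}{-2} \left(-301\right) + 378 = 2 \cdot 3 \left(- \frac{1}{2}\right) \left(-301\right) + 378 = \left(-3\right) \left(-301\right) + 378 = 903 + 378 = 1281$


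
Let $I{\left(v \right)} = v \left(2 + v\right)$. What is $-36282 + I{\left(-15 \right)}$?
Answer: $-36087$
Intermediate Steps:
$-36282 + I{\left(-15 \right)} = -36282 - 15 \left(2 - 15\right) = -36282 - -195 = -36282 + 195 = -36087$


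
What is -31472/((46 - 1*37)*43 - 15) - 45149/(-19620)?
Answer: -50057101/608220 ≈ -82.301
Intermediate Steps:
-31472/((46 - 1*37)*43 - 15) - 45149/(-19620) = -31472/((46 - 37)*43 - 15) - 45149*(-1/19620) = -31472/(9*43 - 15) + 45149/19620 = -31472/(387 - 15) + 45149/19620 = -31472/372 + 45149/19620 = -31472*1/372 + 45149/19620 = -7868/93 + 45149/19620 = -50057101/608220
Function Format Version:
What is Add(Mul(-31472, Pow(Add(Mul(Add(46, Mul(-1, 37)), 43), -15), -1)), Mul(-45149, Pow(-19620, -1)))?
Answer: Rational(-50057101, 608220) ≈ -82.301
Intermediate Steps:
Add(Mul(-31472, Pow(Add(Mul(Add(46, Mul(-1, 37)), 43), -15), -1)), Mul(-45149, Pow(-19620, -1))) = Add(Mul(-31472, Pow(Add(Mul(Add(46, -37), 43), -15), -1)), Mul(-45149, Rational(-1, 19620))) = Add(Mul(-31472, Pow(Add(Mul(9, 43), -15), -1)), Rational(45149, 19620)) = Add(Mul(-31472, Pow(Add(387, -15), -1)), Rational(45149, 19620)) = Add(Mul(-31472, Pow(372, -1)), Rational(45149, 19620)) = Add(Mul(-31472, Rational(1, 372)), Rational(45149, 19620)) = Add(Rational(-7868, 93), Rational(45149, 19620)) = Rational(-50057101, 608220)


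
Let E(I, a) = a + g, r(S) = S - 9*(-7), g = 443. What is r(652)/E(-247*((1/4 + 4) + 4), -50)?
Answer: 715/393 ≈ 1.8193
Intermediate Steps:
r(S) = 63 + S (r(S) = S + 63 = 63 + S)
E(I, a) = 443 + a (E(I, a) = a + 443 = 443 + a)
r(652)/E(-247*((1/4 + 4) + 4), -50) = (63 + 652)/(443 - 50) = 715/393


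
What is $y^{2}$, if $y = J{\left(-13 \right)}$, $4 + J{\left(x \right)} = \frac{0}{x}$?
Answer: $16$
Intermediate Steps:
$J{\left(x \right)} = -4$ ($J{\left(x \right)} = -4 + \frac{0}{x} = -4 + 0 = -4$)
$y = -4$
$y^{2} = \left(-4\right)^{2} = 16$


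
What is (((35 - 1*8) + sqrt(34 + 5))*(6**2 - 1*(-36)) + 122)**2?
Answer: 4470532 + 297504*sqrt(39) ≈ 6.3284e+6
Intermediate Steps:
(((35 - 1*8) + sqrt(34 + 5))*(6**2 - 1*(-36)) + 122)**2 = (((35 - 8) + sqrt(39))*(36 + 36) + 122)**2 = ((27 + sqrt(39))*72 + 122)**2 = ((1944 + 72*sqrt(39)) + 122)**2 = (2066 + 72*sqrt(39))**2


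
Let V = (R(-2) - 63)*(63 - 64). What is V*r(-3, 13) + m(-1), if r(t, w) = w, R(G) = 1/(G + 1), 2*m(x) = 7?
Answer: 1671/2 ≈ 835.50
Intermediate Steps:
m(x) = 7/2 (m(x) = (½)*7 = 7/2)
R(G) = 1/(1 + G)
V = 64 (V = (1/(1 - 2) - 63)*(63 - 64) = (1/(-1) - 63)*(-1) = (-1 - 63)*(-1) = -64*(-1) = 64)
V*r(-3, 13) + m(-1) = 64*13 + 7/2 = 832 + 7/2 = 1671/2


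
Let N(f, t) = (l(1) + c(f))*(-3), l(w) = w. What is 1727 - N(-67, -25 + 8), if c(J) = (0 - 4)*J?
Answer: 2534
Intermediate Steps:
c(J) = -4*J
N(f, t) = -3 + 12*f (N(f, t) = (1 - 4*f)*(-3) = -3 + 12*f)
1727 - N(-67, -25 + 8) = 1727 - (-3 + 12*(-67)) = 1727 - (-3 - 804) = 1727 - 1*(-807) = 1727 + 807 = 2534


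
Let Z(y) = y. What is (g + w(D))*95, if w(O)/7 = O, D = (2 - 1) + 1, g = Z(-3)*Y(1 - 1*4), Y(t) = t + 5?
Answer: 760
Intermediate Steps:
Y(t) = 5 + t
g = -6 (g = -3*(5 + (1 - 1*4)) = -3*(5 + (1 - 4)) = -3*(5 - 3) = -3*2 = -6)
D = 2 (D = 1 + 1 = 2)
w(O) = 7*O
(g + w(D))*95 = (-6 + 7*2)*95 = (-6 + 14)*95 = 8*95 = 760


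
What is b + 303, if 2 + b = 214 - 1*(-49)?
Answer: 564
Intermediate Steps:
b = 261 (b = -2 + (214 - 1*(-49)) = -2 + (214 + 49) = -2 + 263 = 261)
b + 303 = 261 + 303 = 564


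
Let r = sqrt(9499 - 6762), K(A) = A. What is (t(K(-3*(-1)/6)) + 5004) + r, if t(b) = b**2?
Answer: 20017/4 + sqrt(2737) ≈ 5056.6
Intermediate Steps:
r = sqrt(2737) ≈ 52.316
(t(K(-3*(-1)/6)) + 5004) + r = ((-3*(-1)/6)**2 + 5004) + sqrt(2737) = ((3*(1/6))**2 + 5004) + sqrt(2737) = ((1/2)**2 + 5004) + sqrt(2737) = (1/4 + 5004) + sqrt(2737) = 20017/4 + sqrt(2737)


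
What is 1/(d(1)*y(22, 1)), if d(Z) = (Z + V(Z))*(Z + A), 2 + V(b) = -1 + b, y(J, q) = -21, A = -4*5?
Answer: -1/399 ≈ -0.0025063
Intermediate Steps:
A = -20
V(b) = -3 + b (V(b) = -2 + (-1 + b) = -3 + b)
d(Z) = (-20 + Z)*(-3 + 2*Z) (d(Z) = (Z + (-3 + Z))*(Z - 20) = (-3 + 2*Z)*(-20 + Z) = (-20 + Z)*(-3 + 2*Z))
1/(d(1)*y(22, 1)) = 1/((60 - 43*1 + 2*1**2)*(-21)) = 1/((60 - 43 + 2*1)*(-21)) = 1/((60 - 43 + 2)*(-21)) = 1/(19*(-21)) = 1/(-399) = -1/399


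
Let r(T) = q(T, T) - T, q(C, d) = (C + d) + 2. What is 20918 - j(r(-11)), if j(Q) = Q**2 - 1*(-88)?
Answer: 20749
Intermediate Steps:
q(C, d) = 2 + C + d
r(T) = 2 + T (r(T) = (2 + T + T) - T = (2 + 2*T) - T = 2 + T)
j(Q) = 88 + Q**2 (j(Q) = Q**2 + 88 = 88 + Q**2)
20918 - j(r(-11)) = 20918 - (88 + (2 - 11)**2) = 20918 - (88 + (-9)**2) = 20918 - (88 + 81) = 20918 - 1*169 = 20918 - 169 = 20749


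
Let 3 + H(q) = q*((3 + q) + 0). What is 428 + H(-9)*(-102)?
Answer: -4774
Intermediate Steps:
H(q) = -3 + q*(3 + q) (H(q) = -3 + q*((3 + q) + 0) = -3 + q*(3 + q))
428 + H(-9)*(-102) = 428 + (-3 + (-9)² + 3*(-9))*(-102) = 428 + (-3 + 81 - 27)*(-102) = 428 + 51*(-102) = 428 - 5202 = -4774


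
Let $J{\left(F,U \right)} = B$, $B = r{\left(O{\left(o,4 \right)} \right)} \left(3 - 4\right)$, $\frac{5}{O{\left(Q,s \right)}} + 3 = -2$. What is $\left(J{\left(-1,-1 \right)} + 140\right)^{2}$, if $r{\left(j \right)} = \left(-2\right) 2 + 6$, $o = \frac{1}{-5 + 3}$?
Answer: $19044$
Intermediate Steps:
$o = - \frac{1}{2}$ ($o = \frac{1}{-2} = - \frac{1}{2} \approx -0.5$)
$O{\left(Q,s \right)} = -1$ ($O{\left(Q,s \right)} = \frac{5}{-3 - 2} = \frac{5}{-5} = 5 \left(- \frac{1}{5}\right) = -1$)
$r{\left(j \right)} = 2$ ($r{\left(j \right)} = -4 + 6 = 2$)
$B = -2$ ($B = 2 \left(3 - 4\right) = 2 \left(-1\right) = -2$)
$J{\left(F,U \right)} = -2$
$\left(J{\left(-1,-1 \right)} + 140\right)^{2} = \left(-2 + 140\right)^{2} = 138^{2} = 19044$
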